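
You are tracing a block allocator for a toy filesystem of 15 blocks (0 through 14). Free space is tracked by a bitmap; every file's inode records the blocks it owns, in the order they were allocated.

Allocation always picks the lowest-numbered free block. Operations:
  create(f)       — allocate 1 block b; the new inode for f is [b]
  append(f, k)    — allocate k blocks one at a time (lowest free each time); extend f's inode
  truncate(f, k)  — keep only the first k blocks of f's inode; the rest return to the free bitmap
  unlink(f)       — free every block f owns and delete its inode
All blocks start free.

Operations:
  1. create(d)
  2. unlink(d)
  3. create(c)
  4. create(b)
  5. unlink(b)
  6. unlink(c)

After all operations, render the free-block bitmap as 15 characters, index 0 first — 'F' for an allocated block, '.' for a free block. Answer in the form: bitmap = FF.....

bitmap = ...............

[1] create(d) — d=0 (map F..............)
[2] unlink(d) —  (map ...............)
[3] create(c) — c=0 (map F..............)
[4] create(b) — b=1 c=0 (map FF.............)
[5] unlink(b) — c=0 (map F..............)
[6] unlink(c) —  (map ...............)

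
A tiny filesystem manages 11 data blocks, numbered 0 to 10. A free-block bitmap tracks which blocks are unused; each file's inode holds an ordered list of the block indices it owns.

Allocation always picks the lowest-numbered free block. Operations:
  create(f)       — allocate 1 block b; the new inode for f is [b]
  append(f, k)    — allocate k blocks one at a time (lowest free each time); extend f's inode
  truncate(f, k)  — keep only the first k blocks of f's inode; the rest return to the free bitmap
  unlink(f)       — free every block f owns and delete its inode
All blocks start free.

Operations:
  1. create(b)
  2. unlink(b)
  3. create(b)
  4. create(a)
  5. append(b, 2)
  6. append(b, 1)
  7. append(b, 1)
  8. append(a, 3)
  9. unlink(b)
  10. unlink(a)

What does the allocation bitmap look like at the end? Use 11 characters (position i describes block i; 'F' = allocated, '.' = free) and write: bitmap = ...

bitmap = ...........

  1. create(b)  ⇒  F..........  {b→[0]}
  2. unlink(b)  ⇒  ...........  {}
  3. create(b)  ⇒  F..........  {b→[0]}
  4. create(a)  ⇒  FF.........  {a→[1]; b→[0]}
  5. append(b, 2)  ⇒  FFFF.......  {a→[1]; b→[0, 2, 3]}
  6. append(b, 1)  ⇒  FFFFF......  {a→[1]; b→[0, 2, 3, 4]}
  7. append(b, 1)  ⇒  FFFFFF.....  {a→[1]; b→[0, 2, 3, 4, 5]}
  8. append(a, 3)  ⇒  FFFFFFFFF..  {a→[1, 6, 7, 8]; b→[0, 2, 3, 4, 5]}
  9. unlink(b)  ⇒  .F....FFF..  {a→[1, 6, 7, 8]}
  10. unlink(a)  ⇒  ...........  {}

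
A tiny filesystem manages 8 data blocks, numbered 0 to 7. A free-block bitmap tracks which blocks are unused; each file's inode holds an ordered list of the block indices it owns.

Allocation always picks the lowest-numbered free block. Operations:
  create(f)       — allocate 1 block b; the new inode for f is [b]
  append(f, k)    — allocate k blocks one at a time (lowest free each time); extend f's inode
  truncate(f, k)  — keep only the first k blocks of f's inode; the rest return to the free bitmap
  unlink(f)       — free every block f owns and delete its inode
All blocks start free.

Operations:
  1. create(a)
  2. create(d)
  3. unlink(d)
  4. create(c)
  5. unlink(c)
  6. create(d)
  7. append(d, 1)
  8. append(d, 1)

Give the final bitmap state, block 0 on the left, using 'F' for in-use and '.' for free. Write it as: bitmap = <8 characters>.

create(a): bitmap=F....... | a=[0]
create(d): bitmap=FF...... | a=[0] d=[1]
unlink(d): bitmap=F....... | a=[0]
create(c): bitmap=FF...... | a=[0] c=[1]
unlink(c): bitmap=F....... | a=[0]
create(d): bitmap=FF...... | a=[0] d=[1]
append(d, 1): bitmap=FFF..... | a=[0] d=[1, 2]
append(d, 1): bitmap=FFFF.... | a=[0] d=[1, 2, 3]

bitmap = FFFF....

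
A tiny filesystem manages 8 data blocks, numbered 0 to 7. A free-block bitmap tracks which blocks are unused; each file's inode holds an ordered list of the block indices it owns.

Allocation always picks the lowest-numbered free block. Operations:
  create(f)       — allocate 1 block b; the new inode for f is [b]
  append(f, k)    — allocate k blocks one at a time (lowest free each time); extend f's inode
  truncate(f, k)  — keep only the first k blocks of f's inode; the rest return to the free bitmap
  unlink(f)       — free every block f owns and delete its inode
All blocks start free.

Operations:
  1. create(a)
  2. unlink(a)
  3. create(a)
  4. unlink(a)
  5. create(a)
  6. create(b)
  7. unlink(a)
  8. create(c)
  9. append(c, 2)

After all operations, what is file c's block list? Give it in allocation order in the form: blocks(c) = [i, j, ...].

blocks(c) = [0, 2, 3]

  1. create(a)  ⇒  F.......  {a→[0]}
  2. unlink(a)  ⇒  ........  {}
  3. create(a)  ⇒  F.......  {a→[0]}
  4. unlink(a)  ⇒  ........  {}
  5. create(a)  ⇒  F.......  {a→[0]}
  6. create(b)  ⇒  FF......  {a→[0]; b→[1]}
  7. unlink(a)  ⇒  .F......  {b→[1]}
  8. create(c)  ⇒  FF......  {b→[1]; c→[0]}
  9. append(c, 2)  ⇒  FFFF....  {b→[1]; c→[0, 2, 3]}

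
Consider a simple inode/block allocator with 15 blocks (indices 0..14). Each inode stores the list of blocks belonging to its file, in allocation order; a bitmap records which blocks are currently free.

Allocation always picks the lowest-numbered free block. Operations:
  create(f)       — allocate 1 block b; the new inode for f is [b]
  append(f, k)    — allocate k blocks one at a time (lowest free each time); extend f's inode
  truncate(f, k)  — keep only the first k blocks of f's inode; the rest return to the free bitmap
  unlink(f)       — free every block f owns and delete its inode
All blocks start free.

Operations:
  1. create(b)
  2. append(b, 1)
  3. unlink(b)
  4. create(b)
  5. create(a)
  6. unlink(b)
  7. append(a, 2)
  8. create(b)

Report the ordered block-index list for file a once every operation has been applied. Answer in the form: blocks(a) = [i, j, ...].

blocks(a) = [1, 0, 2]

[1] create(b) — b=0 (map F..............)
[2] append(b, 1) — b=0,1 (map FF.............)
[3] unlink(b) —  (map ...............)
[4] create(b) — b=0 (map F..............)
[5] create(a) — a=1 b=0 (map FF.............)
[6] unlink(b) — a=1 (map .F.............)
[7] append(a, 2) — a=1,0,2 (map FFF............)
[8] create(b) — a=1,0,2 b=3 (map FFFF...........)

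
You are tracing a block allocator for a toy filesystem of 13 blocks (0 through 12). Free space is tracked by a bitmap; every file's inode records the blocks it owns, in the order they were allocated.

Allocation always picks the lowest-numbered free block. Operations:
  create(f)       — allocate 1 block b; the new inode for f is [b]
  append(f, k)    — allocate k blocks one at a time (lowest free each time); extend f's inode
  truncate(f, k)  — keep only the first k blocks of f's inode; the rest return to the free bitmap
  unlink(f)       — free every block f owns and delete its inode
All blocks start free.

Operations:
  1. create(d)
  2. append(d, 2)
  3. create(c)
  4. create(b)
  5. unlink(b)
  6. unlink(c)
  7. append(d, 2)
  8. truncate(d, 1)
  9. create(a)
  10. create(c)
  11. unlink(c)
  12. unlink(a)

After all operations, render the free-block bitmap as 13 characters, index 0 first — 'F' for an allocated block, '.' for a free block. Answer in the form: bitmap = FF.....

[1] create(d) — d=0 (map F............)
[2] append(d, 2) — d=0,1,2 (map FFF..........)
[3] create(c) — c=3 d=0,1,2 (map FFFF.........)
[4] create(b) — b=4 c=3 d=0,1,2 (map FFFFF........)
[5] unlink(b) — c=3 d=0,1,2 (map FFFF.........)
[6] unlink(c) — d=0,1,2 (map FFF..........)
[7] append(d, 2) — d=0,1,2,3,4 (map FFFFF........)
[8] truncate(d, 1) — d=0 (map F............)
[9] create(a) — a=1 d=0 (map FF...........)
[10] create(c) — a=1 c=2 d=0 (map FFF..........)
[11] unlink(c) — a=1 d=0 (map FF...........)
[12] unlink(a) — d=0 (map F............)

bitmap = F............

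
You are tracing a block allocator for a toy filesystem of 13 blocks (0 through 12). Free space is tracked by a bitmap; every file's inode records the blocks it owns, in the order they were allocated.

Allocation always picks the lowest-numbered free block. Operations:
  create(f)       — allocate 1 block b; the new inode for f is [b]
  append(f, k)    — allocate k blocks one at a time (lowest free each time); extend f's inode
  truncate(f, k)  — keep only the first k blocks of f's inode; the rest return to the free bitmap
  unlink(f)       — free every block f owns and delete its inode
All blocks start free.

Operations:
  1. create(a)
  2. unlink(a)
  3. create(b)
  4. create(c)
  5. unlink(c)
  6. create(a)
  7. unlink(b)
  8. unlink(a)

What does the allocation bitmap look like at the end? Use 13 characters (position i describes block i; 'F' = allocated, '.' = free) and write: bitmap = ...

  1. create(a)  ⇒  F............  {a→[0]}
  2. unlink(a)  ⇒  .............  {}
  3. create(b)  ⇒  F............  {b→[0]}
  4. create(c)  ⇒  FF...........  {b→[0]; c→[1]}
  5. unlink(c)  ⇒  F............  {b→[0]}
  6. create(a)  ⇒  FF...........  {a→[1]; b→[0]}
  7. unlink(b)  ⇒  .F...........  {a→[1]}
  8. unlink(a)  ⇒  .............  {}

bitmap = .............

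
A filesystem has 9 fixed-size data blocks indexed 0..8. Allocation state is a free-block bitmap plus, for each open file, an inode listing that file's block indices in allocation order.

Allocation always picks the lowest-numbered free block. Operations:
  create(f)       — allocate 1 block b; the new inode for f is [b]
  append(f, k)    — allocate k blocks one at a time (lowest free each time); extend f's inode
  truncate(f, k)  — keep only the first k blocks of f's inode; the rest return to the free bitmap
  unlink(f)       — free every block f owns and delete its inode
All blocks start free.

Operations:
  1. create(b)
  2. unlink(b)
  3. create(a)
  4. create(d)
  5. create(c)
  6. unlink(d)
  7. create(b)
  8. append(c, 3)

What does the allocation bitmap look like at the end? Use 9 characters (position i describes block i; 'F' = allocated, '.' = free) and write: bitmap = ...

bitmap = FFFFFF...

after create(b) → b:[0]  free=[F........]
after unlink(b) →   free=[.........]
after create(a) → a:[0]  free=[F........]
after create(d) → a:[0], d:[1]  free=[FF.......]
after create(c) → a:[0], c:[2], d:[1]  free=[FFF......]
after unlink(d) → a:[0], c:[2]  free=[F.F......]
after create(b) → a:[0], b:[1], c:[2]  free=[FFF......]
after append(c, 3) → a:[0], b:[1], c:[2, 3, 4, 5]  free=[FFFFFF...]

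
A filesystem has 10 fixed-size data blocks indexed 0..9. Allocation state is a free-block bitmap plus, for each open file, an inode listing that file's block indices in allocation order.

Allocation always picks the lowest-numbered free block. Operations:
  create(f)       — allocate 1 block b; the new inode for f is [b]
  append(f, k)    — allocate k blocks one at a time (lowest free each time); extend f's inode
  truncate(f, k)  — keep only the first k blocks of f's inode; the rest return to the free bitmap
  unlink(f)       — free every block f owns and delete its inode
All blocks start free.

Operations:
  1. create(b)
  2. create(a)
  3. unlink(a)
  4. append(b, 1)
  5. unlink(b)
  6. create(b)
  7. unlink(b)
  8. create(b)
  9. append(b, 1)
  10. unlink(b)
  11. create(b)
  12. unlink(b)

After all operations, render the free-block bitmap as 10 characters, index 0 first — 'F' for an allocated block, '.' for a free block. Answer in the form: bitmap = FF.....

bitmap = ..........

after create(b) → b:[0]  free=[F.........]
after create(a) → a:[1], b:[0]  free=[FF........]
after unlink(a) → b:[0]  free=[F.........]
after append(b, 1) → b:[0, 1]  free=[FF........]
after unlink(b) →   free=[..........]
after create(b) → b:[0]  free=[F.........]
after unlink(b) →   free=[..........]
after create(b) → b:[0]  free=[F.........]
after append(b, 1) → b:[0, 1]  free=[FF........]
after unlink(b) →   free=[..........]
after create(b) → b:[0]  free=[F.........]
after unlink(b) →   free=[..........]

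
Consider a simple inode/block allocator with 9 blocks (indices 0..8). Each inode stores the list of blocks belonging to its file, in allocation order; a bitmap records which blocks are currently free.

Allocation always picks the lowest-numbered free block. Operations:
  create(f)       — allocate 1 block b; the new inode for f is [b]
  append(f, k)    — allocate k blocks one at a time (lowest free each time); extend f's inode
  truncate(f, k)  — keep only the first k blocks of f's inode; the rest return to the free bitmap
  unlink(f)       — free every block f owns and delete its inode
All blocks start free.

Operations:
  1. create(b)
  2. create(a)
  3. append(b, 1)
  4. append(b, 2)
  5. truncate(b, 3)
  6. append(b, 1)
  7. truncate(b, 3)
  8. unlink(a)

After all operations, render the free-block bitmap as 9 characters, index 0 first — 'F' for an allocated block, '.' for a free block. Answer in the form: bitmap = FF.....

bitmap = F.FF.....

create(b): bitmap=F........ | b=[0]
create(a): bitmap=FF....... | a=[1] b=[0]
append(b, 1): bitmap=FFF...... | a=[1] b=[0, 2]
append(b, 2): bitmap=FFFFF.... | a=[1] b=[0, 2, 3, 4]
truncate(b, 3): bitmap=FFFF..... | a=[1] b=[0, 2, 3]
append(b, 1): bitmap=FFFFF.... | a=[1] b=[0, 2, 3, 4]
truncate(b, 3): bitmap=FFFF..... | a=[1] b=[0, 2, 3]
unlink(a): bitmap=F.FF..... | b=[0, 2, 3]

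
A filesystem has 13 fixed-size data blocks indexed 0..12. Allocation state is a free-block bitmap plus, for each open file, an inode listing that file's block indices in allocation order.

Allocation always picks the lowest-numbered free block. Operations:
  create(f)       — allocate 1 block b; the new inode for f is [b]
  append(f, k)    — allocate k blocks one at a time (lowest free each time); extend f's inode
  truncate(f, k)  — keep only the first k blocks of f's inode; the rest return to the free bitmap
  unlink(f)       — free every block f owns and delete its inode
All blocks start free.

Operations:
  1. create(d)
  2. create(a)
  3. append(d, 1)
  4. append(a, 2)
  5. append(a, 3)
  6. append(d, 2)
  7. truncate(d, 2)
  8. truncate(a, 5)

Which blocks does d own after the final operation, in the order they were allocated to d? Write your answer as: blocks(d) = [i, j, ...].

blocks(d) = [0, 2]

[1] create(d) — d=0 (map F............)
[2] create(a) — a=1 d=0 (map FF...........)
[3] append(d, 1) — a=1 d=0,2 (map FFF..........)
[4] append(a, 2) — a=1,3,4 d=0,2 (map FFFFF........)
[5] append(a, 3) — a=1,3,4,5,6,7 d=0,2 (map FFFFFFFF.....)
[6] append(d, 2) — a=1,3,4,5,6,7 d=0,2,8,9 (map FFFFFFFFFF...)
[7] truncate(d, 2) — a=1,3,4,5,6,7 d=0,2 (map FFFFFFFF.....)
[8] truncate(a, 5) — a=1,3,4,5,6 d=0,2 (map FFFFFFF......)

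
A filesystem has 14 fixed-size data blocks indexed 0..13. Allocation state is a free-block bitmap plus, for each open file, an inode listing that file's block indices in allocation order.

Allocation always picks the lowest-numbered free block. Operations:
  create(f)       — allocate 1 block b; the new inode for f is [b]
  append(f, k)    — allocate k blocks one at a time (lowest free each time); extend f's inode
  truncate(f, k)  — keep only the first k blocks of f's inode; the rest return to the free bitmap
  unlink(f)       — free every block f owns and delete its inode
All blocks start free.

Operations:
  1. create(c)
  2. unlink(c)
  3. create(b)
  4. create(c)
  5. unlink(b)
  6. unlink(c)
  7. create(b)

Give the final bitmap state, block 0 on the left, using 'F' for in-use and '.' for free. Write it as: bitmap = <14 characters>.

[1] create(c) — c=0 (map F.............)
[2] unlink(c) —  (map ..............)
[3] create(b) — b=0 (map F.............)
[4] create(c) — b=0 c=1 (map FF............)
[5] unlink(b) — c=1 (map .F............)
[6] unlink(c) —  (map ..............)
[7] create(b) — b=0 (map F.............)

bitmap = F.............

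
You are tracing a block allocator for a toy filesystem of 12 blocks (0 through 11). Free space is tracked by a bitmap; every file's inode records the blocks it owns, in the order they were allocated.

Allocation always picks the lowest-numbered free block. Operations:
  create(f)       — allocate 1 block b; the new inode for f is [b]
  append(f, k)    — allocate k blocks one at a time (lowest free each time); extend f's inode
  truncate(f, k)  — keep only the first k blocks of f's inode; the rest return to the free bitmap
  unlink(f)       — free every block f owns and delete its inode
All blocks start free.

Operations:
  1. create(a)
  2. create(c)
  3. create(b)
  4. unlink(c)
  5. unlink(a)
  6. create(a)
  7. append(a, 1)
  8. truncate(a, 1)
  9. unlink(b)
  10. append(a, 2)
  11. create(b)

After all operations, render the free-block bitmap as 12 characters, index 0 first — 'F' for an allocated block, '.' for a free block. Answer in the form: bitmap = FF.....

bitmap = FFFF........

[1] create(a) — a=0 (map F...........)
[2] create(c) — a=0 c=1 (map FF..........)
[3] create(b) — a=0 b=2 c=1 (map FFF.........)
[4] unlink(c) — a=0 b=2 (map F.F.........)
[5] unlink(a) — b=2 (map ..F.........)
[6] create(a) — a=0 b=2 (map F.F.........)
[7] append(a, 1) — a=0,1 b=2 (map FFF.........)
[8] truncate(a, 1) — a=0 b=2 (map F.F.........)
[9] unlink(b) — a=0 (map F...........)
[10] append(a, 2) — a=0,1,2 (map FFF.........)
[11] create(b) — a=0,1,2 b=3 (map FFFF........)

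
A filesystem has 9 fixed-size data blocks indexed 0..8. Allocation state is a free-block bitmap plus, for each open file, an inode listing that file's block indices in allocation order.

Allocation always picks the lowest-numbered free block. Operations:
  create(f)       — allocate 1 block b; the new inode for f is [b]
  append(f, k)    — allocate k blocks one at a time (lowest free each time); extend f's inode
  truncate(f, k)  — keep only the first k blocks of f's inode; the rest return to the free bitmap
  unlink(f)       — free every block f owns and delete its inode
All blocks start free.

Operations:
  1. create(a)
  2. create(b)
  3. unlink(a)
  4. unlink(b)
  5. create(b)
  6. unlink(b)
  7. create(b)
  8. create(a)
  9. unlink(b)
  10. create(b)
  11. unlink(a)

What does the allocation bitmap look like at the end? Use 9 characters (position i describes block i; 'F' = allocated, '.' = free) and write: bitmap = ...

bitmap = F........

  1. create(a)  ⇒  F........  {a→[0]}
  2. create(b)  ⇒  FF.......  {a→[0]; b→[1]}
  3. unlink(a)  ⇒  .F.......  {b→[1]}
  4. unlink(b)  ⇒  .........  {}
  5. create(b)  ⇒  F........  {b→[0]}
  6. unlink(b)  ⇒  .........  {}
  7. create(b)  ⇒  F........  {b→[0]}
  8. create(a)  ⇒  FF.......  {a→[1]; b→[0]}
  9. unlink(b)  ⇒  .F.......  {a→[1]}
  10. create(b)  ⇒  FF.......  {a→[1]; b→[0]}
  11. unlink(a)  ⇒  F........  {b→[0]}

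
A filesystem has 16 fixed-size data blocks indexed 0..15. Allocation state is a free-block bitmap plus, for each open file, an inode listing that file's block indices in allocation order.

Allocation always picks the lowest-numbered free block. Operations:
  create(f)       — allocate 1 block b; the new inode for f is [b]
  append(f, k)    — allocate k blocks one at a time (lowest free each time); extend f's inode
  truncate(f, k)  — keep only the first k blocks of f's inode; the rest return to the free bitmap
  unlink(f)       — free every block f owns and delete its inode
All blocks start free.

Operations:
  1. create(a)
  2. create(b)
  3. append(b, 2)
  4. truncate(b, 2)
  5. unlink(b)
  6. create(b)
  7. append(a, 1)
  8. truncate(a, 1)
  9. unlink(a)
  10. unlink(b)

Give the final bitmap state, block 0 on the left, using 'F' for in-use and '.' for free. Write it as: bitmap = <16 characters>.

bitmap = ................

  1. create(a)  ⇒  F...............  {a→[0]}
  2. create(b)  ⇒  FF..............  {a→[0]; b→[1]}
  3. append(b, 2)  ⇒  FFFF............  {a→[0]; b→[1, 2, 3]}
  4. truncate(b, 2)  ⇒  FFF.............  {a→[0]; b→[1, 2]}
  5. unlink(b)  ⇒  F...............  {a→[0]}
  6. create(b)  ⇒  FF..............  {a→[0]; b→[1]}
  7. append(a, 1)  ⇒  FFF.............  {a→[0, 2]; b→[1]}
  8. truncate(a, 1)  ⇒  FF..............  {a→[0]; b→[1]}
  9. unlink(a)  ⇒  .F..............  {b→[1]}
  10. unlink(b)  ⇒  ................  {}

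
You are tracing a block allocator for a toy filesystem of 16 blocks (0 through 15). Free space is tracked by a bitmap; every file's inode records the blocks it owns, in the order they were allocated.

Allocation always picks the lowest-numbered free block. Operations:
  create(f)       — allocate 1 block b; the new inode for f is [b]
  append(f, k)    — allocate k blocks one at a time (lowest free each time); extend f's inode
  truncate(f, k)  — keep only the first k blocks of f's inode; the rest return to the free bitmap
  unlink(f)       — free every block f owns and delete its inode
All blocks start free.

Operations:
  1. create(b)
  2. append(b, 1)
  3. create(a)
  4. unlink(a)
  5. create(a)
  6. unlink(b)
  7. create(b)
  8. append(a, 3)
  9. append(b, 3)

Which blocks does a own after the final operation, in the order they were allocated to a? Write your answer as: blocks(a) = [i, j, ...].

create(b): bitmap=F............... | b=[0]
append(b, 1): bitmap=FF.............. | b=[0, 1]
create(a): bitmap=FFF............. | a=[2] b=[0, 1]
unlink(a): bitmap=FF.............. | b=[0, 1]
create(a): bitmap=FFF............. | a=[2] b=[0, 1]
unlink(b): bitmap=..F............. | a=[2]
create(b): bitmap=F.F............. | a=[2] b=[0]
append(a, 3): bitmap=FFFFF........... | a=[2, 1, 3, 4] b=[0]
append(b, 3): bitmap=FFFFFFFF........ | a=[2, 1, 3, 4] b=[0, 5, 6, 7]

blocks(a) = [2, 1, 3, 4]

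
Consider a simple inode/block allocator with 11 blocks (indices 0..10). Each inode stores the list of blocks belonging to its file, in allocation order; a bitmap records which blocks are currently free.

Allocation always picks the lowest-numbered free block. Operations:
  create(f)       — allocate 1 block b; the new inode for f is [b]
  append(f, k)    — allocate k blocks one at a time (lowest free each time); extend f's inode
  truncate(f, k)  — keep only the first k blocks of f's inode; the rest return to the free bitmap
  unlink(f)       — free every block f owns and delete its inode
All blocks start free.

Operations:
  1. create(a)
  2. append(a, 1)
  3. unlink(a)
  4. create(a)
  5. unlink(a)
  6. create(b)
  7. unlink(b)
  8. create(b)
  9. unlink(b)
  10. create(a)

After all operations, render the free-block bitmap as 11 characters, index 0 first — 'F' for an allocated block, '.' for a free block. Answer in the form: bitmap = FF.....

create(a): bitmap=F.......... | a=[0]
append(a, 1): bitmap=FF......... | a=[0, 1]
unlink(a): bitmap=........... | 
create(a): bitmap=F.......... | a=[0]
unlink(a): bitmap=........... | 
create(b): bitmap=F.......... | b=[0]
unlink(b): bitmap=........... | 
create(b): bitmap=F.......... | b=[0]
unlink(b): bitmap=........... | 
create(a): bitmap=F.......... | a=[0]

bitmap = F..........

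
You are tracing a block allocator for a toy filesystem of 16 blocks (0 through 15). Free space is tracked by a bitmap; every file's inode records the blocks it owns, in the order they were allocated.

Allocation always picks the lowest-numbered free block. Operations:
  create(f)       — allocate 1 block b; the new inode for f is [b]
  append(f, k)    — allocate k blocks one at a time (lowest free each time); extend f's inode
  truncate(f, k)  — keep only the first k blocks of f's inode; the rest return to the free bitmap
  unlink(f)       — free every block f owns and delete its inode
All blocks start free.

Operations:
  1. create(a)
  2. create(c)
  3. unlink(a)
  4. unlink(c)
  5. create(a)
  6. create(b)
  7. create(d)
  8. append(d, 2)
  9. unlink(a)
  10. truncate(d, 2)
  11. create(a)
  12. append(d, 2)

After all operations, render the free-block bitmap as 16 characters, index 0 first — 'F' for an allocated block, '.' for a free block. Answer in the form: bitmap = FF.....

  1. create(a)  ⇒  F...............  {a→[0]}
  2. create(c)  ⇒  FF..............  {a→[0]; c→[1]}
  3. unlink(a)  ⇒  .F..............  {c→[1]}
  4. unlink(c)  ⇒  ................  {}
  5. create(a)  ⇒  F...............  {a→[0]}
  6. create(b)  ⇒  FF..............  {a→[0]; b→[1]}
  7. create(d)  ⇒  FFF.............  {a→[0]; b→[1]; d→[2]}
  8. append(d, 2)  ⇒  FFFFF...........  {a→[0]; b→[1]; d→[2, 3, 4]}
  9. unlink(a)  ⇒  .FFFF...........  {b→[1]; d→[2, 3, 4]}
  10. truncate(d, 2)  ⇒  .FFF............  {b→[1]; d→[2, 3]}
  11. create(a)  ⇒  FFFF............  {a→[0]; b→[1]; d→[2, 3]}
  12. append(d, 2)  ⇒  FFFFFF..........  {a→[0]; b→[1]; d→[2, 3, 4, 5]}

bitmap = FFFFFF..........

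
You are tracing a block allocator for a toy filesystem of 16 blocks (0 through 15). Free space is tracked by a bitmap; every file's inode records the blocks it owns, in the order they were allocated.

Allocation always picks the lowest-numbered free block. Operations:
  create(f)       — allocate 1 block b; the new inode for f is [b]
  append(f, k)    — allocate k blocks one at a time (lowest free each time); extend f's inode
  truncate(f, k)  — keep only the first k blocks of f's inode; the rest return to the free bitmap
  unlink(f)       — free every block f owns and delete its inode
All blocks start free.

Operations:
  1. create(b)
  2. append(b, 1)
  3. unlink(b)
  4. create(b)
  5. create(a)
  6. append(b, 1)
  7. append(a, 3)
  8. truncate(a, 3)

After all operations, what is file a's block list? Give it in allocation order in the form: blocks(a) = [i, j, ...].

blocks(a) = [1, 3, 4]

create(b): bitmap=F............... | b=[0]
append(b, 1): bitmap=FF.............. | b=[0, 1]
unlink(b): bitmap=................ | 
create(b): bitmap=F............... | b=[0]
create(a): bitmap=FF.............. | a=[1] b=[0]
append(b, 1): bitmap=FFF............. | a=[1] b=[0, 2]
append(a, 3): bitmap=FFFFFF.......... | a=[1, 3, 4, 5] b=[0, 2]
truncate(a, 3): bitmap=FFFFF........... | a=[1, 3, 4] b=[0, 2]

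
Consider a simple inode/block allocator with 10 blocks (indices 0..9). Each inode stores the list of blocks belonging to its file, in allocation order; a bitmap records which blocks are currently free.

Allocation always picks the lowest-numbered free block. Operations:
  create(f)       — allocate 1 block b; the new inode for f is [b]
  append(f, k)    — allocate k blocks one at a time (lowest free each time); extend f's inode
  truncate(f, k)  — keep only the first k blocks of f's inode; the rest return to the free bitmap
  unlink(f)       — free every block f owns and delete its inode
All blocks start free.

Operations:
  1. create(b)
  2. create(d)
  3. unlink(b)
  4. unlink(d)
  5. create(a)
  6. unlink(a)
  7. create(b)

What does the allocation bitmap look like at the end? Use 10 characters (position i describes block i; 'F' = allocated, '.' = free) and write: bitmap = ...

create(b): bitmap=F......... | b=[0]
create(d): bitmap=FF........ | b=[0] d=[1]
unlink(b): bitmap=.F........ | d=[1]
unlink(d): bitmap=.......... | 
create(a): bitmap=F......... | a=[0]
unlink(a): bitmap=.......... | 
create(b): bitmap=F......... | b=[0]

bitmap = F.........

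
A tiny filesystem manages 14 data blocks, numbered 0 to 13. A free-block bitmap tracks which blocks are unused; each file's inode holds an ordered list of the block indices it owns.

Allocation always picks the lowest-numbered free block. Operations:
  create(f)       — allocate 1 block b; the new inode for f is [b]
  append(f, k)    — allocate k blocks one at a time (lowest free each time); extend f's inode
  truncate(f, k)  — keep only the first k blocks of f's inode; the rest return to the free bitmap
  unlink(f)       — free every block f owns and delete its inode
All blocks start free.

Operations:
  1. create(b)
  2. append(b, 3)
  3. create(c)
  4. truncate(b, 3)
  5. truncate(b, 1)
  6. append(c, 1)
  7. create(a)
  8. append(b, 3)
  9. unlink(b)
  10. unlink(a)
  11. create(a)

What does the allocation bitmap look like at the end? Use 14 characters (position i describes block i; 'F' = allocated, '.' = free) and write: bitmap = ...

[1] create(b) — b=0 (map F.............)
[2] append(b, 3) — b=0,1,2,3 (map FFFF..........)
[3] create(c) — b=0,1,2,3 c=4 (map FFFFF.........)
[4] truncate(b, 3) — b=0,1,2 c=4 (map FFF.F.........)
[5] truncate(b, 1) — b=0 c=4 (map F...F.........)
[6] append(c, 1) — b=0 c=4,1 (map FF..F.........)
[7] create(a) — a=2 b=0 c=4,1 (map FFF.F.........)
[8] append(b, 3) — a=2 b=0,3,5,6 c=4,1 (map FFFFFFF.......)
[9] unlink(b) — a=2 c=4,1 (map .FF.F.........)
[10] unlink(a) — c=4,1 (map .F..F.........)
[11] create(a) — a=0 c=4,1 (map FF..F.........)

bitmap = FF..F.........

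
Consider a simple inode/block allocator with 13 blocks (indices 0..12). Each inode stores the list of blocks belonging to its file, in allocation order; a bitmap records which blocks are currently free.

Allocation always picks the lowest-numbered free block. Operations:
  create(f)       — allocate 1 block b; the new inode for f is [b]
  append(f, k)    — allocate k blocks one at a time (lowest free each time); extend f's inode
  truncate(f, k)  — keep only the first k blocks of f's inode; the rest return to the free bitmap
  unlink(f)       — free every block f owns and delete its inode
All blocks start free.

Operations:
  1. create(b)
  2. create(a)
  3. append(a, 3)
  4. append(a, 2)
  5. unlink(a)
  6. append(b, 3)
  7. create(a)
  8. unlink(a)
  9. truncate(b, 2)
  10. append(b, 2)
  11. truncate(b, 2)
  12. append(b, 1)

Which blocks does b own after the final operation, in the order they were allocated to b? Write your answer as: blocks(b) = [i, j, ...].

blocks(b) = [0, 1, 2]

create(b): bitmap=F............ | b=[0]
create(a): bitmap=FF........... | a=[1] b=[0]
append(a, 3): bitmap=FFFFF........ | a=[1, 2, 3, 4] b=[0]
append(a, 2): bitmap=FFFFFFF...... | a=[1, 2, 3, 4, 5, 6] b=[0]
unlink(a): bitmap=F............ | b=[0]
append(b, 3): bitmap=FFFF......... | b=[0, 1, 2, 3]
create(a): bitmap=FFFFF........ | a=[4] b=[0, 1, 2, 3]
unlink(a): bitmap=FFFF......... | b=[0, 1, 2, 3]
truncate(b, 2): bitmap=FF........... | b=[0, 1]
append(b, 2): bitmap=FFFF......... | b=[0, 1, 2, 3]
truncate(b, 2): bitmap=FF........... | b=[0, 1]
append(b, 1): bitmap=FFF.......... | b=[0, 1, 2]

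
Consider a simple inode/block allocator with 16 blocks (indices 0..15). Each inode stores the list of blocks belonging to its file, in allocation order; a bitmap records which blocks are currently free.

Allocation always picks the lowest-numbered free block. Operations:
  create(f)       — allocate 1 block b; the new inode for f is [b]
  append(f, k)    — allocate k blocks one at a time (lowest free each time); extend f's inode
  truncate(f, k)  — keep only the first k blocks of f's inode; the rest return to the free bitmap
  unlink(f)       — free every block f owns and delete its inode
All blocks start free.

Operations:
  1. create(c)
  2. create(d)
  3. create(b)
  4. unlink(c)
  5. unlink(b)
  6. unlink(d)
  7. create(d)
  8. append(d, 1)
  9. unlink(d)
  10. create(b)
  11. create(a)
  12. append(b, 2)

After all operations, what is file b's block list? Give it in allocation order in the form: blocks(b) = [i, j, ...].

blocks(b) = [0, 2, 3]

create(c): bitmap=F............... | c=[0]
create(d): bitmap=FF.............. | c=[0] d=[1]
create(b): bitmap=FFF............. | b=[2] c=[0] d=[1]
unlink(c): bitmap=.FF............. | b=[2] d=[1]
unlink(b): bitmap=.F.............. | d=[1]
unlink(d): bitmap=................ | 
create(d): bitmap=F............... | d=[0]
append(d, 1): bitmap=FF.............. | d=[0, 1]
unlink(d): bitmap=................ | 
create(b): bitmap=F............... | b=[0]
create(a): bitmap=FF.............. | a=[1] b=[0]
append(b, 2): bitmap=FFFF............ | a=[1] b=[0, 2, 3]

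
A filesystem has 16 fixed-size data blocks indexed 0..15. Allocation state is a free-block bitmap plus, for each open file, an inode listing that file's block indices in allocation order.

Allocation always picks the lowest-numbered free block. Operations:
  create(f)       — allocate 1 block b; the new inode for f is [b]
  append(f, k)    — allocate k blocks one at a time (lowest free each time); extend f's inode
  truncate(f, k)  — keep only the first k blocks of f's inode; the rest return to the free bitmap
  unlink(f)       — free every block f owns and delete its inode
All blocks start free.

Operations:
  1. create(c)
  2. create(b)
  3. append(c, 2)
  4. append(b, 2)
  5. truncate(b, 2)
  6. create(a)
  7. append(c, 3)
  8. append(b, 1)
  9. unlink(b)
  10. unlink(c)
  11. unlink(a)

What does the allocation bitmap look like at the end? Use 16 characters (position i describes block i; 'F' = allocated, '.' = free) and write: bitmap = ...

create(c): bitmap=F............... | c=[0]
create(b): bitmap=FF.............. | b=[1] c=[0]
append(c, 2): bitmap=FFFF............ | b=[1] c=[0, 2, 3]
append(b, 2): bitmap=FFFFFF.......... | b=[1, 4, 5] c=[0, 2, 3]
truncate(b, 2): bitmap=FFFFF........... | b=[1, 4] c=[0, 2, 3]
create(a): bitmap=FFFFFF.......... | a=[5] b=[1, 4] c=[0, 2, 3]
append(c, 3): bitmap=FFFFFFFFF....... | a=[5] b=[1, 4] c=[0, 2, 3, 6, 7, 8]
append(b, 1): bitmap=FFFFFFFFFF...... | a=[5] b=[1, 4, 9] c=[0, 2, 3, 6, 7, 8]
unlink(b): bitmap=F.FF.FFFF....... | a=[5] c=[0, 2, 3, 6, 7, 8]
unlink(c): bitmap=.....F.......... | a=[5]
unlink(a): bitmap=................ | 

bitmap = ................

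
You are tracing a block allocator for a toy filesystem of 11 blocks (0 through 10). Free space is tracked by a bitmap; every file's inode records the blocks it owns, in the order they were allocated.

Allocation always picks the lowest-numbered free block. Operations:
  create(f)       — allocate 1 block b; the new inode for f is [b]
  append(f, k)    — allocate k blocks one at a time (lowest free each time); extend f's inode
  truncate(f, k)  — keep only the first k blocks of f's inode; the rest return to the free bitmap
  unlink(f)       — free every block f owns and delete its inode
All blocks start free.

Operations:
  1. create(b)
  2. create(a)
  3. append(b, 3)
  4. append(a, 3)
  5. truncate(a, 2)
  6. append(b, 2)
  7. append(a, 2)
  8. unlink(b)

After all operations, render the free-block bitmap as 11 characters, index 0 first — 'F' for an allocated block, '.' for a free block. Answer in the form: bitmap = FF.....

bitmap = .F...F..FF.

[1] create(b) — b=0 (map F..........)
[2] create(a) — a=1 b=0 (map FF.........)
[3] append(b, 3) — a=1 b=0,2,3,4 (map FFFFF......)
[4] append(a, 3) — a=1,5,6,7 b=0,2,3,4 (map FFFFFFFF...)
[5] truncate(a, 2) — a=1,5 b=0,2,3,4 (map FFFFFF.....)
[6] append(b, 2) — a=1,5 b=0,2,3,4,6,7 (map FFFFFFFF...)
[7] append(a, 2) — a=1,5,8,9 b=0,2,3,4,6,7 (map FFFFFFFFFF.)
[8] unlink(b) — a=1,5,8,9 (map .F...F..FF.)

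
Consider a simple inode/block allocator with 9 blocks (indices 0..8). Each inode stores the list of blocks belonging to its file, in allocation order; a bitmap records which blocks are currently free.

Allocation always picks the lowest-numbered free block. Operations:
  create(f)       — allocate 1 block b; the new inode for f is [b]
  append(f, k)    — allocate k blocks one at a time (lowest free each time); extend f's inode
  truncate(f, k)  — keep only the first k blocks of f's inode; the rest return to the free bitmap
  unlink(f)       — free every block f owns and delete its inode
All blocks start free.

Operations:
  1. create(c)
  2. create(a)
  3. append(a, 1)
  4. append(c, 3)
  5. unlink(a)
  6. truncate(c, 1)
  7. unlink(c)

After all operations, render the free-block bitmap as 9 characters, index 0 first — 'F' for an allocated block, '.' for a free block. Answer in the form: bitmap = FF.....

bitmap = .........

after create(c) → c:[0]  free=[F........]
after create(a) → a:[1], c:[0]  free=[FF.......]
after append(a, 1) → a:[1, 2], c:[0]  free=[FFF......]
after append(c, 3) → a:[1, 2], c:[0, 3, 4, 5]  free=[FFFFFF...]
after unlink(a) → c:[0, 3, 4, 5]  free=[F..FFF...]
after truncate(c, 1) → c:[0]  free=[F........]
after unlink(c) →   free=[.........]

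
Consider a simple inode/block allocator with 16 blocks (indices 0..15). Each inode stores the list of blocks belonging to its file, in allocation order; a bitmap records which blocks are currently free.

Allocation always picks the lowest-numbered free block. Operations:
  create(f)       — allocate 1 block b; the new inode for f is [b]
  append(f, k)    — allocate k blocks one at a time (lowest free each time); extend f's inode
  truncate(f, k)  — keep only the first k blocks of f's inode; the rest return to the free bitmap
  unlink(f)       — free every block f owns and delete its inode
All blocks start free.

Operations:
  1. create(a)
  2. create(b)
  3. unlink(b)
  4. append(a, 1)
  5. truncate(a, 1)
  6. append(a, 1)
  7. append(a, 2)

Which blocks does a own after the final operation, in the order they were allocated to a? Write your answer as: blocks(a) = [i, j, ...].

create(a): bitmap=F............... | a=[0]
create(b): bitmap=FF.............. | a=[0] b=[1]
unlink(b): bitmap=F............... | a=[0]
append(a, 1): bitmap=FF.............. | a=[0, 1]
truncate(a, 1): bitmap=F............... | a=[0]
append(a, 1): bitmap=FF.............. | a=[0, 1]
append(a, 2): bitmap=FFFF............ | a=[0, 1, 2, 3]

blocks(a) = [0, 1, 2, 3]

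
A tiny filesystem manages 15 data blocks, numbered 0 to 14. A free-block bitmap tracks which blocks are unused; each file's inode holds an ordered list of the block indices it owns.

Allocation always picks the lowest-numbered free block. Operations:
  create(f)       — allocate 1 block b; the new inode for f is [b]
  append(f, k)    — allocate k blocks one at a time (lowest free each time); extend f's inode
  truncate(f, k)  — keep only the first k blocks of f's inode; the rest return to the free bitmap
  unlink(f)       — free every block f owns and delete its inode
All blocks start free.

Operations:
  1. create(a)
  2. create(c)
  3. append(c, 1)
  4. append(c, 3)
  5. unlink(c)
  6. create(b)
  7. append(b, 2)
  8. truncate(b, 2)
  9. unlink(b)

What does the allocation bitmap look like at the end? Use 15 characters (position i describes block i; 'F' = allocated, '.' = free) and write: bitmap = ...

bitmap = F..............

after create(a) → a:[0]  free=[F..............]
after create(c) → a:[0], c:[1]  free=[FF.............]
after append(c, 1) → a:[0], c:[1, 2]  free=[FFF............]
after append(c, 3) → a:[0], c:[1, 2, 3, 4, 5]  free=[FFFFFF.........]
after unlink(c) → a:[0]  free=[F..............]
after create(b) → a:[0], b:[1]  free=[FF.............]
after append(b, 2) → a:[0], b:[1, 2, 3]  free=[FFFF...........]
after truncate(b, 2) → a:[0], b:[1, 2]  free=[FFF............]
after unlink(b) → a:[0]  free=[F..............]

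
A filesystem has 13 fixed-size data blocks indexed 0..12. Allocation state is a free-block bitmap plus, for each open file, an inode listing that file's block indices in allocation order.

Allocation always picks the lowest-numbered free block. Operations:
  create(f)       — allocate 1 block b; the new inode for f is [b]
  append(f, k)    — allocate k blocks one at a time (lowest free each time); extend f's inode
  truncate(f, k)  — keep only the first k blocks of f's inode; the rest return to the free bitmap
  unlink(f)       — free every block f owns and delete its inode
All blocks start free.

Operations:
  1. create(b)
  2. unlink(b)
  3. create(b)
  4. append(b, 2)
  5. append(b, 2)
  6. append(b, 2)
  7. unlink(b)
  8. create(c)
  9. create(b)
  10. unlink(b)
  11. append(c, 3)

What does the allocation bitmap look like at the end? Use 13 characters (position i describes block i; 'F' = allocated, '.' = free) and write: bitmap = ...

after create(b) → b:[0]  free=[F............]
after unlink(b) →   free=[.............]
after create(b) → b:[0]  free=[F............]
after append(b, 2) → b:[0, 1, 2]  free=[FFF..........]
after append(b, 2) → b:[0, 1, 2, 3, 4]  free=[FFFFF........]
after append(b, 2) → b:[0, 1, 2, 3, 4, 5, 6]  free=[FFFFFFF......]
after unlink(b) →   free=[.............]
after create(c) → c:[0]  free=[F............]
after create(b) → b:[1], c:[0]  free=[FF...........]
after unlink(b) → c:[0]  free=[F............]
after append(c, 3) → c:[0, 1, 2, 3]  free=[FFFF.........]

bitmap = FFFF.........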